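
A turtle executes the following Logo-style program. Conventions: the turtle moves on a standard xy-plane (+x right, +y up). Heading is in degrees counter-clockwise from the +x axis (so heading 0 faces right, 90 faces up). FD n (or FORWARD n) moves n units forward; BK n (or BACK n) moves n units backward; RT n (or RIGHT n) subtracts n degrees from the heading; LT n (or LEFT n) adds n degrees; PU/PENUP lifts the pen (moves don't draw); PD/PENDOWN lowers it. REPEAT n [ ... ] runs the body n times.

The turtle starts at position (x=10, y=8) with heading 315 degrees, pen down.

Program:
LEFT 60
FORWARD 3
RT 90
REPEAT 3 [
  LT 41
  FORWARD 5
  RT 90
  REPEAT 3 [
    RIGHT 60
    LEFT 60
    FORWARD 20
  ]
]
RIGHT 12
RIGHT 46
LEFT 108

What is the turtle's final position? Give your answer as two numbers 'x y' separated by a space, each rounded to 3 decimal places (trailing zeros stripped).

Executing turtle program step by step:
Start: pos=(10,8), heading=315, pen down
LT 60: heading 315 -> 15
FD 3: (10,8) -> (12.898,8.776) [heading=15, draw]
RT 90: heading 15 -> 285
REPEAT 3 [
  -- iteration 1/3 --
  LT 41: heading 285 -> 326
  FD 5: (12.898,8.776) -> (17.043,5.98) [heading=326, draw]
  RT 90: heading 326 -> 236
  REPEAT 3 [
    -- iteration 1/3 --
    RT 60: heading 236 -> 176
    LT 60: heading 176 -> 236
    FD 20: (17.043,5.98) -> (5.859,-10.6) [heading=236, draw]
    -- iteration 2/3 --
    RT 60: heading 236 -> 176
    LT 60: heading 176 -> 236
    FD 20: (5.859,-10.6) -> (-5.325,-27.181) [heading=236, draw]
    -- iteration 3/3 --
    RT 60: heading 236 -> 176
    LT 60: heading 176 -> 236
    FD 20: (-5.325,-27.181) -> (-16.509,-43.762) [heading=236, draw]
  ]
  -- iteration 2/3 --
  LT 41: heading 236 -> 277
  FD 5: (-16.509,-43.762) -> (-15.899,-48.724) [heading=277, draw]
  RT 90: heading 277 -> 187
  REPEAT 3 [
    -- iteration 1/3 --
    RT 60: heading 187 -> 127
    LT 60: heading 127 -> 187
    FD 20: (-15.899,-48.724) -> (-35.75,-51.162) [heading=187, draw]
    -- iteration 2/3 --
    RT 60: heading 187 -> 127
    LT 60: heading 127 -> 187
    FD 20: (-35.75,-51.162) -> (-55.601,-53.599) [heading=187, draw]
    -- iteration 3/3 --
    RT 60: heading 187 -> 127
    LT 60: heading 127 -> 187
    FD 20: (-55.601,-53.599) -> (-75.452,-56.037) [heading=187, draw]
  ]
  -- iteration 3/3 --
  LT 41: heading 187 -> 228
  FD 5: (-75.452,-56.037) -> (-78.798,-59.752) [heading=228, draw]
  RT 90: heading 228 -> 138
  REPEAT 3 [
    -- iteration 1/3 --
    RT 60: heading 138 -> 78
    LT 60: heading 78 -> 138
    FD 20: (-78.798,-59.752) -> (-93.661,-46.37) [heading=138, draw]
    -- iteration 2/3 --
    RT 60: heading 138 -> 78
    LT 60: heading 78 -> 138
    FD 20: (-93.661,-46.37) -> (-108.523,-32.987) [heading=138, draw]
    -- iteration 3/3 --
    RT 60: heading 138 -> 78
    LT 60: heading 78 -> 138
    FD 20: (-108.523,-32.987) -> (-123.386,-19.605) [heading=138, draw]
  ]
]
RT 12: heading 138 -> 126
RT 46: heading 126 -> 80
LT 108: heading 80 -> 188
Final: pos=(-123.386,-19.605), heading=188, 13 segment(s) drawn

Answer: -123.386 -19.605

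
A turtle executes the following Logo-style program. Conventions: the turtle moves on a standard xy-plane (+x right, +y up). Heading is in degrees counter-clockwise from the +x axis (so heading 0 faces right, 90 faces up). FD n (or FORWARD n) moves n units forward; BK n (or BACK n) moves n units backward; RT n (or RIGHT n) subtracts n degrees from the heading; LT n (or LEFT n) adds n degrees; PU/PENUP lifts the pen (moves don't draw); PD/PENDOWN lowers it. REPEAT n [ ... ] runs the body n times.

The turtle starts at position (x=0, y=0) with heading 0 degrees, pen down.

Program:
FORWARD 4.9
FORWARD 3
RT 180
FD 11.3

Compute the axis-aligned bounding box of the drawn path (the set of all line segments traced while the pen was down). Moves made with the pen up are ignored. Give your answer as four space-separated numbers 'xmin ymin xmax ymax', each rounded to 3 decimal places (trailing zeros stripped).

Answer: -3.4 0 7.9 0

Derivation:
Executing turtle program step by step:
Start: pos=(0,0), heading=0, pen down
FD 4.9: (0,0) -> (4.9,0) [heading=0, draw]
FD 3: (4.9,0) -> (7.9,0) [heading=0, draw]
RT 180: heading 0 -> 180
FD 11.3: (7.9,0) -> (-3.4,0) [heading=180, draw]
Final: pos=(-3.4,0), heading=180, 3 segment(s) drawn

Segment endpoints: x in {-3.4, 0, 4.9, 7.9}, y in {0, 0}
xmin=-3.4, ymin=0, xmax=7.9, ymax=0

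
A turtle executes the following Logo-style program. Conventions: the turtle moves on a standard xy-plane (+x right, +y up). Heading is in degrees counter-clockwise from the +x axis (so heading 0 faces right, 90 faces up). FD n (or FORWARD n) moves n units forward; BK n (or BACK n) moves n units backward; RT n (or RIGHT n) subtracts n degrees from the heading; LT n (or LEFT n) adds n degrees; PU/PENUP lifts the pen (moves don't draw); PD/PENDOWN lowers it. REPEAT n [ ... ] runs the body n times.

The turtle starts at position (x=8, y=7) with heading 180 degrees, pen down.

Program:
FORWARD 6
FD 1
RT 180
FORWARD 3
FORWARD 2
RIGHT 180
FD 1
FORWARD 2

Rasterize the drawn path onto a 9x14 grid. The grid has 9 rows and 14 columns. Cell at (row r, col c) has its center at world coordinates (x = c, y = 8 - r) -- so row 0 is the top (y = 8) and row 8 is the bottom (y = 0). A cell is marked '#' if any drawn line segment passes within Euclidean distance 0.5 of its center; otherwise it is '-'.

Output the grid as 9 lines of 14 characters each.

Segment 0: (8,7) -> (2,7)
Segment 1: (2,7) -> (1,7)
Segment 2: (1,7) -> (4,7)
Segment 3: (4,7) -> (6,7)
Segment 4: (6,7) -> (5,7)
Segment 5: (5,7) -> (3,7)

Answer: --------------
-########-----
--------------
--------------
--------------
--------------
--------------
--------------
--------------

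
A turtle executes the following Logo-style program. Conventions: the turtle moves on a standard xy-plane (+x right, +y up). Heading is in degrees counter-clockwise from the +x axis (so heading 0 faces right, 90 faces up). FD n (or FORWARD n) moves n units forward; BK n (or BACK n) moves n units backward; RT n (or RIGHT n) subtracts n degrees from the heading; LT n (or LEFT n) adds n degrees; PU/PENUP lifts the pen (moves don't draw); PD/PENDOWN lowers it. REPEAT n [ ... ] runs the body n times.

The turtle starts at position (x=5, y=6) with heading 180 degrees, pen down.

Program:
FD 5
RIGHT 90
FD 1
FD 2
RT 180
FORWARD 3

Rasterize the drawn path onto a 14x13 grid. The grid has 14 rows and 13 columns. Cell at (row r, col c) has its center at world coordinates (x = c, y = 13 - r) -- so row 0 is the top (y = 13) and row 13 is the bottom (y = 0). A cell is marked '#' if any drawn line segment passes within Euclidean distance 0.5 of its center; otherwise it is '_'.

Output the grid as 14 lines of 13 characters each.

Answer: _____________
_____________
_____________
_____________
#____________
#____________
#____________
######_______
_____________
_____________
_____________
_____________
_____________
_____________

Derivation:
Segment 0: (5,6) -> (0,6)
Segment 1: (0,6) -> (0,7)
Segment 2: (0,7) -> (0,9)
Segment 3: (0,9) -> (0,6)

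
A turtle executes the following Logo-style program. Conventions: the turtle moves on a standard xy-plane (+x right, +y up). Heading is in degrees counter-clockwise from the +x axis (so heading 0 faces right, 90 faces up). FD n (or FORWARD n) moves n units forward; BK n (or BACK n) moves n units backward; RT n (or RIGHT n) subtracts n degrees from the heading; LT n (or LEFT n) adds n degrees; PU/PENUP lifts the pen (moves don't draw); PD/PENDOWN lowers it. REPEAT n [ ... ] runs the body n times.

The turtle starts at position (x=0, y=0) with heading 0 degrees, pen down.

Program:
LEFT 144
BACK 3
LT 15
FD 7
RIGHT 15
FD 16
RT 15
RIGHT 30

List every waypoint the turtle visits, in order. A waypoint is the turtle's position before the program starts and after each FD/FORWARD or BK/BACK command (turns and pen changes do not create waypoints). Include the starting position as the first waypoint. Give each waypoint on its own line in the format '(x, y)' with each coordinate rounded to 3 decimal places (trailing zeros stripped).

Executing turtle program step by step:
Start: pos=(0,0), heading=0, pen down
LT 144: heading 0 -> 144
BK 3: (0,0) -> (2.427,-1.763) [heading=144, draw]
LT 15: heading 144 -> 159
FD 7: (2.427,-1.763) -> (-4.108,0.745) [heading=159, draw]
RT 15: heading 159 -> 144
FD 16: (-4.108,0.745) -> (-17.052,10.15) [heading=144, draw]
RT 15: heading 144 -> 129
RT 30: heading 129 -> 99
Final: pos=(-17.052,10.15), heading=99, 3 segment(s) drawn
Waypoints (4 total):
(0, 0)
(2.427, -1.763)
(-4.108, 0.745)
(-17.052, 10.15)

Answer: (0, 0)
(2.427, -1.763)
(-4.108, 0.745)
(-17.052, 10.15)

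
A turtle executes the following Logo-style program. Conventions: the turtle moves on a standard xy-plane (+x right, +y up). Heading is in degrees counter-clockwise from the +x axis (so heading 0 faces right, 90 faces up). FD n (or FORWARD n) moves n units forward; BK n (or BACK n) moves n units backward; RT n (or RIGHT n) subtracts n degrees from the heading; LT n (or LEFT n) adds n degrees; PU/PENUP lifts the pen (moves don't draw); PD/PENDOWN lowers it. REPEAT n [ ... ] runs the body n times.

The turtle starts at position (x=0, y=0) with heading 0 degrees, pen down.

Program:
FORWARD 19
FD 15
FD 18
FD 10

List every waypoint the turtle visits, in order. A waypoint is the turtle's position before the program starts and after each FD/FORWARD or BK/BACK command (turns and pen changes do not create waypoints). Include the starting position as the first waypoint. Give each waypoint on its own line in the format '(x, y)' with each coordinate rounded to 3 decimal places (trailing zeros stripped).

Executing turtle program step by step:
Start: pos=(0,0), heading=0, pen down
FD 19: (0,0) -> (19,0) [heading=0, draw]
FD 15: (19,0) -> (34,0) [heading=0, draw]
FD 18: (34,0) -> (52,0) [heading=0, draw]
FD 10: (52,0) -> (62,0) [heading=0, draw]
Final: pos=(62,0), heading=0, 4 segment(s) drawn
Waypoints (5 total):
(0, 0)
(19, 0)
(34, 0)
(52, 0)
(62, 0)

Answer: (0, 0)
(19, 0)
(34, 0)
(52, 0)
(62, 0)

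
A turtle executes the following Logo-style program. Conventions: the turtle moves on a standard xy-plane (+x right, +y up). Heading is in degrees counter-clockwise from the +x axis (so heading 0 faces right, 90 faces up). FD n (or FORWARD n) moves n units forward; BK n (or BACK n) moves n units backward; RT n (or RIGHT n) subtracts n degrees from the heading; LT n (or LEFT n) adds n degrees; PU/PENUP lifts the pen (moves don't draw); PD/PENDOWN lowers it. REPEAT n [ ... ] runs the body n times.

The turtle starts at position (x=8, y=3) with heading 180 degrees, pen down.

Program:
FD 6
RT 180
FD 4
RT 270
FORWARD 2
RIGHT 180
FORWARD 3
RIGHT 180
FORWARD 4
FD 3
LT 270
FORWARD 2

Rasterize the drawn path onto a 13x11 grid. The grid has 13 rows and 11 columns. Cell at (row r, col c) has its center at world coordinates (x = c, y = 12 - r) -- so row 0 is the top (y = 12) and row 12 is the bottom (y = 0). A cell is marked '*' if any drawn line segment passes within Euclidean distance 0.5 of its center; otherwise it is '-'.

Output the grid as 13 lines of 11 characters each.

Segment 0: (8,3) -> (2,3)
Segment 1: (2,3) -> (6,3)
Segment 2: (6,3) -> (6,5)
Segment 3: (6,5) -> (6,2)
Segment 4: (6,2) -> (6,6)
Segment 5: (6,6) -> (6,9)
Segment 6: (6,9) -> (8,9)

Answer: -----------
-----------
-----------
------***--
------*----
------*----
------*----
------*----
------*----
--*******--
------*----
-----------
-----------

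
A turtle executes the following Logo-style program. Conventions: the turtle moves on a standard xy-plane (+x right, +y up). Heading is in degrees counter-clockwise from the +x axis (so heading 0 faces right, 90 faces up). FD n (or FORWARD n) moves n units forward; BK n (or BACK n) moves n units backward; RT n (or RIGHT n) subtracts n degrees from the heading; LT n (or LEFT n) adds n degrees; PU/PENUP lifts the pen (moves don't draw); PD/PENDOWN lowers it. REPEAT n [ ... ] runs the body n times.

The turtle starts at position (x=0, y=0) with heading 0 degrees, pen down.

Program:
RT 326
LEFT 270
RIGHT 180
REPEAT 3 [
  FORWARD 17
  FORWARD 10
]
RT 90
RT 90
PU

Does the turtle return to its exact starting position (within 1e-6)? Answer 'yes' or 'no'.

Executing turtle program step by step:
Start: pos=(0,0), heading=0, pen down
RT 326: heading 0 -> 34
LT 270: heading 34 -> 304
RT 180: heading 304 -> 124
REPEAT 3 [
  -- iteration 1/3 --
  FD 17: (0,0) -> (-9.506,14.094) [heading=124, draw]
  FD 10: (-9.506,14.094) -> (-15.098,22.384) [heading=124, draw]
  -- iteration 2/3 --
  FD 17: (-15.098,22.384) -> (-24.604,36.478) [heading=124, draw]
  FD 10: (-24.604,36.478) -> (-30.196,44.768) [heading=124, draw]
  -- iteration 3/3 --
  FD 17: (-30.196,44.768) -> (-39.703,58.862) [heading=124, draw]
  FD 10: (-39.703,58.862) -> (-45.295,67.152) [heading=124, draw]
]
RT 90: heading 124 -> 34
RT 90: heading 34 -> 304
PU: pen up
Final: pos=(-45.295,67.152), heading=304, 6 segment(s) drawn

Start position: (0, 0)
Final position: (-45.295, 67.152)
Distance = 81; >= 1e-6 -> NOT closed

Answer: no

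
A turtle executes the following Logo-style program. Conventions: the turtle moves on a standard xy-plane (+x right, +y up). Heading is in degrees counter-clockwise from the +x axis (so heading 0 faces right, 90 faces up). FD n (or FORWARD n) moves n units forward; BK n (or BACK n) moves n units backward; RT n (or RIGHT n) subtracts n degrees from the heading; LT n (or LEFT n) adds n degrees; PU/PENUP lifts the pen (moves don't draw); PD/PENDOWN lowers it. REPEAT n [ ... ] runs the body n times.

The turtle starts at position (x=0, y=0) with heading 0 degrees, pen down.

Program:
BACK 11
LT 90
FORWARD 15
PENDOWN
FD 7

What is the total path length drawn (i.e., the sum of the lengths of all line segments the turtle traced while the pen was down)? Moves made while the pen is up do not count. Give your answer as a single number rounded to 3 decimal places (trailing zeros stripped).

Answer: 33

Derivation:
Executing turtle program step by step:
Start: pos=(0,0), heading=0, pen down
BK 11: (0,0) -> (-11,0) [heading=0, draw]
LT 90: heading 0 -> 90
FD 15: (-11,0) -> (-11,15) [heading=90, draw]
PD: pen down
FD 7: (-11,15) -> (-11,22) [heading=90, draw]
Final: pos=(-11,22), heading=90, 3 segment(s) drawn

Segment lengths:
  seg 1: (0,0) -> (-11,0), length = 11
  seg 2: (-11,0) -> (-11,15), length = 15
  seg 3: (-11,15) -> (-11,22), length = 7
Total = 33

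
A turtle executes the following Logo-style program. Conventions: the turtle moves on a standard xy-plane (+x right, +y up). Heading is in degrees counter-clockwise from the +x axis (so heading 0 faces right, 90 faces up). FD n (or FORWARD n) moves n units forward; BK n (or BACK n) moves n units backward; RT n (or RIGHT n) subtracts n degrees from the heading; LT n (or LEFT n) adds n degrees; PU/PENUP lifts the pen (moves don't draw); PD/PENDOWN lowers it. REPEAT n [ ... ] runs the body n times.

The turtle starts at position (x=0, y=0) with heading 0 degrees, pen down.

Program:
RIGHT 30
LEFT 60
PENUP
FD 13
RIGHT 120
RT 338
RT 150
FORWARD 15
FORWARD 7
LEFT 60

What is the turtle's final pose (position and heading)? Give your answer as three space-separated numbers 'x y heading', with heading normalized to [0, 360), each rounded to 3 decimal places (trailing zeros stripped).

Executing turtle program step by step:
Start: pos=(0,0), heading=0, pen down
RT 30: heading 0 -> 330
LT 60: heading 330 -> 30
PU: pen up
FD 13: (0,0) -> (11.258,6.5) [heading=30, move]
RT 120: heading 30 -> 270
RT 338: heading 270 -> 292
RT 150: heading 292 -> 142
FD 15: (11.258,6.5) -> (-0.562,15.735) [heading=142, move]
FD 7: (-0.562,15.735) -> (-6.078,20.045) [heading=142, move]
LT 60: heading 142 -> 202
Final: pos=(-6.078,20.045), heading=202, 0 segment(s) drawn

Answer: -6.078 20.045 202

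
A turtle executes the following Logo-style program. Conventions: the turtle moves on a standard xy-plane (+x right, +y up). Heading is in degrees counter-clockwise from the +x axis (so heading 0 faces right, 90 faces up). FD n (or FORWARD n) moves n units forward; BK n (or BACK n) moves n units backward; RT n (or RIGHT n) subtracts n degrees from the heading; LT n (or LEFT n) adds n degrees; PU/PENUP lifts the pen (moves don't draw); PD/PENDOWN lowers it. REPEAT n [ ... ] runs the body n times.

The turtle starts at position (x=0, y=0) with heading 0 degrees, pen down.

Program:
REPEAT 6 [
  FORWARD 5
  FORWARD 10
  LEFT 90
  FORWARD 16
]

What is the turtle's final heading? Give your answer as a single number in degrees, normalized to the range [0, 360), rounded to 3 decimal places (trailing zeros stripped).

Answer: 180

Derivation:
Executing turtle program step by step:
Start: pos=(0,0), heading=0, pen down
REPEAT 6 [
  -- iteration 1/6 --
  FD 5: (0,0) -> (5,0) [heading=0, draw]
  FD 10: (5,0) -> (15,0) [heading=0, draw]
  LT 90: heading 0 -> 90
  FD 16: (15,0) -> (15,16) [heading=90, draw]
  -- iteration 2/6 --
  FD 5: (15,16) -> (15,21) [heading=90, draw]
  FD 10: (15,21) -> (15,31) [heading=90, draw]
  LT 90: heading 90 -> 180
  FD 16: (15,31) -> (-1,31) [heading=180, draw]
  -- iteration 3/6 --
  FD 5: (-1,31) -> (-6,31) [heading=180, draw]
  FD 10: (-6,31) -> (-16,31) [heading=180, draw]
  LT 90: heading 180 -> 270
  FD 16: (-16,31) -> (-16,15) [heading=270, draw]
  -- iteration 4/6 --
  FD 5: (-16,15) -> (-16,10) [heading=270, draw]
  FD 10: (-16,10) -> (-16,0) [heading=270, draw]
  LT 90: heading 270 -> 0
  FD 16: (-16,0) -> (0,0) [heading=0, draw]
  -- iteration 5/6 --
  FD 5: (0,0) -> (5,0) [heading=0, draw]
  FD 10: (5,0) -> (15,0) [heading=0, draw]
  LT 90: heading 0 -> 90
  FD 16: (15,0) -> (15,16) [heading=90, draw]
  -- iteration 6/6 --
  FD 5: (15,16) -> (15,21) [heading=90, draw]
  FD 10: (15,21) -> (15,31) [heading=90, draw]
  LT 90: heading 90 -> 180
  FD 16: (15,31) -> (-1,31) [heading=180, draw]
]
Final: pos=(-1,31), heading=180, 18 segment(s) drawn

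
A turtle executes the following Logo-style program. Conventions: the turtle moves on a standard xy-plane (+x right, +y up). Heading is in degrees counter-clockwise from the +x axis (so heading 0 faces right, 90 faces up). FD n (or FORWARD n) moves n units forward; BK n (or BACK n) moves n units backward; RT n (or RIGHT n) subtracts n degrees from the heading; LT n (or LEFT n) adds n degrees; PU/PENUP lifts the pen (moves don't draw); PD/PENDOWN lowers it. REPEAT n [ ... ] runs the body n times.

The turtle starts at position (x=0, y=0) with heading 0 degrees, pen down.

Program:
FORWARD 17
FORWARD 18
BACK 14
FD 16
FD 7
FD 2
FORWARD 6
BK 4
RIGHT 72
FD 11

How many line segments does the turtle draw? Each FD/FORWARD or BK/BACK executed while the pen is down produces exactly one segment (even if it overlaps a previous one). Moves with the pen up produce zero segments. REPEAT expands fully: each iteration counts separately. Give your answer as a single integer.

Executing turtle program step by step:
Start: pos=(0,0), heading=0, pen down
FD 17: (0,0) -> (17,0) [heading=0, draw]
FD 18: (17,0) -> (35,0) [heading=0, draw]
BK 14: (35,0) -> (21,0) [heading=0, draw]
FD 16: (21,0) -> (37,0) [heading=0, draw]
FD 7: (37,0) -> (44,0) [heading=0, draw]
FD 2: (44,0) -> (46,0) [heading=0, draw]
FD 6: (46,0) -> (52,0) [heading=0, draw]
BK 4: (52,0) -> (48,0) [heading=0, draw]
RT 72: heading 0 -> 288
FD 11: (48,0) -> (51.399,-10.462) [heading=288, draw]
Final: pos=(51.399,-10.462), heading=288, 9 segment(s) drawn
Segments drawn: 9

Answer: 9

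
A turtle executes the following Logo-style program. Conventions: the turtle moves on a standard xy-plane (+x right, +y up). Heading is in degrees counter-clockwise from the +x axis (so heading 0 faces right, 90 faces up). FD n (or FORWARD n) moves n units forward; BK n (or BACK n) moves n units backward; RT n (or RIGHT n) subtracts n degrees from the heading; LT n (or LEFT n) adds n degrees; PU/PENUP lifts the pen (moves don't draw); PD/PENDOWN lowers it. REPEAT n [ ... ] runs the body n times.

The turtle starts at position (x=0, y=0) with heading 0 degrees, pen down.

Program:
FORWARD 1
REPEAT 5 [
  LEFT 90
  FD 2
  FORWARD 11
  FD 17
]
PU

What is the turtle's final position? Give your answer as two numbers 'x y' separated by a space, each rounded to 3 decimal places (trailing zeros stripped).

Answer: 1 30

Derivation:
Executing turtle program step by step:
Start: pos=(0,0), heading=0, pen down
FD 1: (0,0) -> (1,0) [heading=0, draw]
REPEAT 5 [
  -- iteration 1/5 --
  LT 90: heading 0 -> 90
  FD 2: (1,0) -> (1,2) [heading=90, draw]
  FD 11: (1,2) -> (1,13) [heading=90, draw]
  FD 17: (1,13) -> (1,30) [heading=90, draw]
  -- iteration 2/5 --
  LT 90: heading 90 -> 180
  FD 2: (1,30) -> (-1,30) [heading=180, draw]
  FD 11: (-1,30) -> (-12,30) [heading=180, draw]
  FD 17: (-12,30) -> (-29,30) [heading=180, draw]
  -- iteration 3/5 --
  LT 90: heading 180 -> 270
  FD 2: (-29,30) -> (-29,28) [heading=270, draw]
  FD 11: (-29,28) -> (-29,17) [heading=270, draw]
  FD 17: (-29,17) -> (-29,0) [heading=270, draw]
  -- iteration 4/5 --
  LT 90: heading 270 -> 0
  FD 2: (-29,0) -> (-27,0) [heading=0, draw]
  FD 11: (-27,0) -> (-16,0) [heading=0, draw]
  FD 17: (-16,0) -> (1,0) [heading=0, draw]
  -- iteration 5/5 --
  LT 90: heading 0 -> 90
  FD 2: (1,0) -> (1,2) [heading=90, draw]
  FD 11: (1,2) -> (1,13) [heading=90, draw]
  FD 17: (1,13) -> (1,30) [heading=90, draw]
]
PU: pen up
Final: pos=(1,30), heading=90, 16 segment(s) drawn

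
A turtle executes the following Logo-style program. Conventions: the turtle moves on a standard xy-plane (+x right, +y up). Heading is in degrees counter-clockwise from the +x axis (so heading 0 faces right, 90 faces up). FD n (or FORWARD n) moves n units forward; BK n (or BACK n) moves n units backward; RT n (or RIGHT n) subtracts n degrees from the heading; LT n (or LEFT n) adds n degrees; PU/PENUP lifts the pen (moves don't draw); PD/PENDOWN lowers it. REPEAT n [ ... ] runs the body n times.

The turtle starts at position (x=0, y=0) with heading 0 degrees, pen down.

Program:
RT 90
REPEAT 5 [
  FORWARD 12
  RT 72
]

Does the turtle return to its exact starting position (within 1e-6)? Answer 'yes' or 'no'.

Executing turtle program step by step:
Start: pos=(0,0), heading=0, pen down
RT 90: heading 0 -> 270
REPEAT 5 [
  -- iteration 1/5 --
  FD 12: (0,0) -> (0,-12) [heading=270, draw]
  RT 72: heading 270 -> 198
  -- iteration 2/5 --
  FD 12: (0,-12) -> (-11.413,-15.708) [heading=198, draw]
  RT 72: heading 198 -> 126
  -- iteration 3/5 --
  FD 12: (-11.413,-15.708) -> (-18.466,-6) [heading=126, draw]
  RT 72: heading 126 -> 54
  -- iteration 4/5 --
  FD 12: (-18.466,-6) -> (-11.413,3.708) [heading=54, draw]
  RT 72: heading 54 -> 342
  -- iteration 5/5 --
  FD 12: (-11.413,3.708) -> (0,0) [heading=342, draw]
  RT 72: heading 342 -> 270
]
Final: pos=(0,0), heading=270, 5 segment(s) drawn

Start position: (0, 0)
Final position: (0, 0)
Distance = 0; < 1e-6 -> CLOSED

Answer: yes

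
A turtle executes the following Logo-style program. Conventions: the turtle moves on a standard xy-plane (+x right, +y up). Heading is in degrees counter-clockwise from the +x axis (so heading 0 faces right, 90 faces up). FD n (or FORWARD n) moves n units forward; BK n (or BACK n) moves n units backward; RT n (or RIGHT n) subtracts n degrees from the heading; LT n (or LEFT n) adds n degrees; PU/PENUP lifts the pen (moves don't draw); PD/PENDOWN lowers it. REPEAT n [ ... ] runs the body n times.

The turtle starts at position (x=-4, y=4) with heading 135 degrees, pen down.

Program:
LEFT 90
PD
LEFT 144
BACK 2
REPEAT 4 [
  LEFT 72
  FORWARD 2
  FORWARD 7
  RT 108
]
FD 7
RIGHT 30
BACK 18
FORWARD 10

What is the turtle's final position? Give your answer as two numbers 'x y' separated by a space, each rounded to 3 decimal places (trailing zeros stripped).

Answer: 21.482 13.383

Derivation:
Executing turtle program step by step:
Start: pos=(-4,4), heading=135, pen down
LT 90: heading 135 -> 225
PD: pen down
LT 144: heading 225 -> 9
BK 2: (-4,4) -> (-5.975,3.687) [heading=9, draw]
REPEAT 4 [
  -- iteration 1/4 --
  LT 72: heading 9 -> 81
  FD 2: (-5.975,3.687) -> (-5.663,5.663) [heading=81, draw]
  FD 7: (-5.663,5.663) -> (-4.567,12.576) [heading=81, draw]
  RT 108: heading 81 -> 333
  -- iteration 2/4 --
  LT 72: heading 333 -> 45
  FD 2: (-4.567,12.576) -> (-3.153,13.991) [heading=45, draw]
  FD 7: (-3.153,13.991) -> (1.796,18.94) [heading=45, draw]
  RT 108: heading 45 -> 297
  -- iteration 3/4 --
  LT 72: heading 297 -> 9
  FD 2: (1.796,18.94) -> (3.772,19.253) [heading=9, draw]
  FD 7: (3.772,19.253) -> (10.686,20.348) [heading=9, draw]
  RT 108: heading 9 -> 261
  -- iteration 4/4 --
  LT 72: heading 261 -> 333
  FD 2: (10.686,20.348) -> (12.468,19.44) [heading=333, draw]
  FD 7: (12.468,19.44) -> (18.705,16.262) [heading=333, draw]
  RT 108: heading 333 -> 225
]
FD 7: (18.705,16.262) -> (13.755,11.313) [heading=225, draw]
RT 30: heading 225 -> 195
BK 18: (13.755,11.313) -> (31.142,15.971) [heading=195, draw]
FD 10: (31.142,15.971) -> (21.482,13.383) [heading=195, draw]
Final: pos=(21.482,13.383), heading=195, 12 segment(s) drawn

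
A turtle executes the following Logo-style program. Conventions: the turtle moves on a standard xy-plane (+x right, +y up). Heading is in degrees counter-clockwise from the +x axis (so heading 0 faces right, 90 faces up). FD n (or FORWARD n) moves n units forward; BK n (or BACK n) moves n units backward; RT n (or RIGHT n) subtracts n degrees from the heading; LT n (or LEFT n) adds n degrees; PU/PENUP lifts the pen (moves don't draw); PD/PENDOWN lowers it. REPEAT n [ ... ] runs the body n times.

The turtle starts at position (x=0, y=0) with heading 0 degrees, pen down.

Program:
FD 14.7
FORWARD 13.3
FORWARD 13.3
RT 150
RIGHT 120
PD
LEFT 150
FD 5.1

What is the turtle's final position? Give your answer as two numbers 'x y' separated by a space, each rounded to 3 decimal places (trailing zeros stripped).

Executing turtle program step by step:
Start: pos=(0,0), heading=0, pen down
FD 14.7: (0,0) -> (14.7,0) [heading=0, draw]
FD 13.3: (14.7,0) -> (28,0) [heading=0, draw]
FD 13.3: (28,0) -> (41.3,0) [heading=0, draw]
RT 150: heading 0 -> 210
RT 120: heading 210 -> 90
PD: pen down
LT 150: heading 90 -> 240
FD 5.1: (41.3,0) -> (38.75,-4.417) [heading=240, draw]
Final: pos=(38.75,-4.417), heading=240, 4 segment(s) drawn

Answer: 38.75 -4.417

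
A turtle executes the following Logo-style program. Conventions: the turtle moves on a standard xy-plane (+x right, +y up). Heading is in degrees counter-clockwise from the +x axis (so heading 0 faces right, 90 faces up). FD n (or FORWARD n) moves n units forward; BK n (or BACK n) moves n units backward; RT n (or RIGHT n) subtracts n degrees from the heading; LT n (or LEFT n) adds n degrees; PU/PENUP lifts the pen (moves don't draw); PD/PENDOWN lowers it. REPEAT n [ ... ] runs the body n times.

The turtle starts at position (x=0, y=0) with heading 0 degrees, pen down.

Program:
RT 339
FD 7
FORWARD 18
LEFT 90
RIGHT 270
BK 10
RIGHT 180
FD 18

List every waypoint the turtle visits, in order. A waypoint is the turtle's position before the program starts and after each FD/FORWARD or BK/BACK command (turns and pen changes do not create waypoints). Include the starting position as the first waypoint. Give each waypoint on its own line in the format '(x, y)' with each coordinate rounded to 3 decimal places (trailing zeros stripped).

Executing turtle program step by step:
Start: pos=(0,0), heading=0, pen down
RT 339: heading 0 -> 21
FD 7: (0,0) -> (6.535,2.509) [heading=21, draw]
FD 18: (6.535,2.509) -> (23.34,8.959) [heading=21, draw]
LT 90: heading 21 -> 111
RT 270: heading 111 -> 201
BK 10: (23.34,8.959) -> (32.675,12.543) [heading=201, draw]
RT 180: heading 201 -> 21
FD 18: (32.675,12.543) -> (49.48,18.994) [heading=21, draw]
Final: pos=(49.48,18.994), heading=21, 4 segment(s) drawn
Waypoints (5 total):
(0, 0)
(6.535, 2.509)
(23.34, 8.959)
(32.675, 12.543)
(49.48, 18.994)

Answer: (0, 0)
(6.535, 2.509)
(23.34, 8.959)
(32.675, 12.543)
(49.48, 18.994)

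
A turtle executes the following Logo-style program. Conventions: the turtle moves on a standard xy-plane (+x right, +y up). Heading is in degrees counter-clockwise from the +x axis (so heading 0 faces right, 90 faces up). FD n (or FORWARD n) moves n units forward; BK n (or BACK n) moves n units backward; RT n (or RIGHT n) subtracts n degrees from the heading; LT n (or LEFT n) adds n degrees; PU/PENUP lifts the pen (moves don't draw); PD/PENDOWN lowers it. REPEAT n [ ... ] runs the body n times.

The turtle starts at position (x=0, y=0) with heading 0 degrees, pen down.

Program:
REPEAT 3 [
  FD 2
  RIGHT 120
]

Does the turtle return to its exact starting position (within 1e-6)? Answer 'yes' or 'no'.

Answer: yes

Derivation:
Executing turtle program step by step:
Start: pos=(0,0), heading=0, pen down
REPEAT 3 [
  -- iteration 1/3 --
  FD 2: (0,0) -> (2,0) [heading=0, draw]
  RT 120: heading 0 -> 240
  -- iteration 2/3 --
  FD 2: (2,0) -> (1,-1.732) [heading=240, draw]
  RT 120: heading 240 -> 120
  -- iteration 3/3 --
  FD 2: (1,-1.732) -> (0,0) [heading=120, draw]
  RT 120: heading 120 -> 0
]
Final: pos=(0,0), heading=0, 3 segment(s) drawn

Start position: (0, 0)
Final position: (0, 0)
Distance = 0; < 1e-6 -> CLOSED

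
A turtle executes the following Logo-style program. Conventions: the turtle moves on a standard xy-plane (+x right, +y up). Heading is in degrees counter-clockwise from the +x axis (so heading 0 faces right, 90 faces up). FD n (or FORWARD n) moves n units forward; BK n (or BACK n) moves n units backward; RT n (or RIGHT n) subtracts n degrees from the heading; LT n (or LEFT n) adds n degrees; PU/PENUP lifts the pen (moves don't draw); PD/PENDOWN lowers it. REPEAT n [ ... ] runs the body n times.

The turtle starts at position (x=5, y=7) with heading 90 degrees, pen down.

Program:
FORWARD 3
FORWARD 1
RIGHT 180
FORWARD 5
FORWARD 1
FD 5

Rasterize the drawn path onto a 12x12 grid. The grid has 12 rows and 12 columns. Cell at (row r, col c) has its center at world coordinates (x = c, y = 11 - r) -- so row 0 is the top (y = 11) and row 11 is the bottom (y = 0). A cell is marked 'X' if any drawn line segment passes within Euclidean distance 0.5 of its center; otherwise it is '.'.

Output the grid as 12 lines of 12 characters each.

Answer: .....X......
.....X......
.....X......
.....X......
.....X......
.....X......
.....X......
.....X......
.....X......
.....X......
.....X......
.....X......

Derivation:
Segment 0: (5,7) -> (5,10)
Segment 1: (5,10) -> (5,11)
Segment 2: (5,11) -> (5,6)
Segment 3: (5,6) -> (5,5)
Segment 4: (5,5) -> (5,0)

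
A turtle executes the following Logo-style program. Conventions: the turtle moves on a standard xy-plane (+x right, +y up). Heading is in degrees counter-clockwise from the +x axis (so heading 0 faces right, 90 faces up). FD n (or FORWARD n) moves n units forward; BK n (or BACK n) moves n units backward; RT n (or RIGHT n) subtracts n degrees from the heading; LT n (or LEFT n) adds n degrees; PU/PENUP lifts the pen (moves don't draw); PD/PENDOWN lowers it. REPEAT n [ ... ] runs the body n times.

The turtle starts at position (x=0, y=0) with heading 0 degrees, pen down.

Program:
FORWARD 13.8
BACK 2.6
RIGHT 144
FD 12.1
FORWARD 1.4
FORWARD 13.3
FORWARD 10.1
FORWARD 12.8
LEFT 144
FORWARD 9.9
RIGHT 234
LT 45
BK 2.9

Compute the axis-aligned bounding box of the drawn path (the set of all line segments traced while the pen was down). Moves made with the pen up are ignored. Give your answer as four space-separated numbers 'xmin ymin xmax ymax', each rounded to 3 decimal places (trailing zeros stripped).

Answer: -29.008 -29.667 13.8 0

Derivation:
Executing turtle program step by step:
Start: pos=(0,0), heading=0, pen down
FD 13.8: (0,0) -> (13.8,0) [heading=0, draw]
BK 2.6: (13.8,0) -> (11.2,0) [heading=0, draw]
RT 144: heading 0 -> 216
FD 12.1: (11.2,0) -> (1.411,-7.112) [heading=216, draw]
FD 1.4: (1.411,-7.112) -> (0.278,-7.935) [heading=216, draw]
FD 13.3: (0.278,-7.935) -> (-10.482,-15.753) [heading=216, draw]
FD 10.1: (-10.482,-15.753) -> (-18.653,-21.689) [heading=216, draw]
FD 12.8: (-18.653,-21.689) -> (-29.008,-29.213) [heading=216, draw]
LT 144: heading 216 -> 0
FD 9.9: (-29.008,-29.213) -> (-19.108,-29.213) [heading=0, draw]
RT 234: heading 0 -> 126
LT 45: heading 126 -> 171
BK 2.9: (-19.108,-29.213) -> (-16.244,-29.667) [heading=171, draw]
Final: pos=(-16.244,-29.667), heading=171, 9 segment(s) drawn

Segment endpoints: x in {-29.008, -19.108, -18.653, -16.244, -10.482, 0, 0.278, 1.411, 11.2, 13.8}, y in {-29.667, -29.213, -21.689, -15.753, -7.935, -7.112, 0}
xmin=-29.008, ymin=-29.667, xmax=13.8, ymax=0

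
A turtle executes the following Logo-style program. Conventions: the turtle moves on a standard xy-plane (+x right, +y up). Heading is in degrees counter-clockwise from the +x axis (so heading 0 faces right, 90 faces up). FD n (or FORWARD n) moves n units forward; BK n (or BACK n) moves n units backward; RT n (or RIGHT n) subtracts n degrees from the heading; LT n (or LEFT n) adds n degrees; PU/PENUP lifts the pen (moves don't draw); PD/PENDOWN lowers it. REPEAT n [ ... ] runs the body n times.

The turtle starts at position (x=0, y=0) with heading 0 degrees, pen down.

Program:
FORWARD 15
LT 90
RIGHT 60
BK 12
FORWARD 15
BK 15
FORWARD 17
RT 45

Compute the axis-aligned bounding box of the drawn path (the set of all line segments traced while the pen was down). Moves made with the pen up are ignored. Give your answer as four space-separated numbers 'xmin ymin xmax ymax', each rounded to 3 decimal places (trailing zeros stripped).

Answer: 0 -6 19.33 2.5

Derivation:
Executing turtle program step by step:
Start: pos=(0,0), heading=0, pen down
FD 15: (0,0) -> (15,0) [heading=0, draw]
LT 90: heading 0 -> 90
RT 60: heading 90 -> 30
BK 12: (15,0) -> (4.608,-6) [heading=30, draw]
FD 15: (4.608,-6) -> (17.598,1.5) [heading=30, draw]
BK 15: (17.598,1.5) -> (4.608,-6) [heading=30, draw]
FD 17: (4.608,-6) -> (19.33,2.5) [heading=30, draw]
RT 45: heading 30 -> 345
Final: pos=(19.33,2.5), heading=345, 5 segment(s) drawn

Segment endpoints: x in {0, 4.608, 15, 17.598, 19.33}, y in {-6, 0, 1.5, 2.5}
xmin=0, ymin=-6, xmax=19.33, ymax=2.5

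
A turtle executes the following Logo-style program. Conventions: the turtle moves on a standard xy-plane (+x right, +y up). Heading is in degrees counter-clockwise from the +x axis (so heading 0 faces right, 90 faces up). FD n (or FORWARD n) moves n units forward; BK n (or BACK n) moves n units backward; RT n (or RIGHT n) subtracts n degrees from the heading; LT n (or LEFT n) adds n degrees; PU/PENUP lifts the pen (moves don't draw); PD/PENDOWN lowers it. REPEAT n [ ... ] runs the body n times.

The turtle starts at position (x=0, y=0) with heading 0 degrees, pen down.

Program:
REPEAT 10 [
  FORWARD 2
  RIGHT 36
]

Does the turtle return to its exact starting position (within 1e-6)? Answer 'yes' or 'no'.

Executing turtle program step by step:
Start: pos=(0,0), heading=0, pen down
REPEAT 10 [
  -- iteration 1/10 --
  FD 2: (0,0) -> (2,0) [heading=0, draw]
  RT 36: heading 0 -> 324
  -- iteration 2/10 --
  FD 2: (2,0) -> (3.618,-1.176) [heading=324, draw]
  RT 36: heading 324 -> 288
  -- iteration 3/10 --
  FD 2: (3.618,-1.176) -> (4.236,-3.078) [heading=288, draw]
  RT 36: heading 288 -> 252
  -- iteration 4/10 --
  FD 2: (4.236,-3.078) -> (3.618,-4.98) [heading=252, draw]
  RT 36: heading 252 -> 216
  -- iteration 5/10 --
  FD 2: (3.618,-4.98) -> (2,-6.155) [heading=216, draw]
  RT 36: heading 216 -> 180
  -- iteration 6/10 --
  FD 2: (2,-6.155) -> (0,-6.155) [heading=180, draw]
  RT 36: heading 180 -> 144
  -- iteration 7/10 --
  FD 2: (0,-6.155) -> (-1.618,-4.98) [heading=144, draw]
  RT 36: heading 144 -> 108
  -- iteration 8/10 --
  FD 2: (-1.618,-4.98) -> (-2.236,-3.078) [heading=108, draw]
  RT 36: heading 108 -> 72
  -- iteration 9/10 --
  FD 2: (-2.236,-3.078) -> (-1.618,-1.176) [heading=72, draw]
  RT 36: heading 72 -> 36
  -- iteration 10/10 --
  FD 2: (-1.618,-1.176) -> (0,0) [heading=36, draw]
  RT 36: heading 36 -> 0
]
Final: pos=(0,0), heading=0, 10 segment(s) drawn

Start position: (0, 0)
Final position: (0, 0)
Distance = 0; < 1e-6 -> CLOSED

Answer: yes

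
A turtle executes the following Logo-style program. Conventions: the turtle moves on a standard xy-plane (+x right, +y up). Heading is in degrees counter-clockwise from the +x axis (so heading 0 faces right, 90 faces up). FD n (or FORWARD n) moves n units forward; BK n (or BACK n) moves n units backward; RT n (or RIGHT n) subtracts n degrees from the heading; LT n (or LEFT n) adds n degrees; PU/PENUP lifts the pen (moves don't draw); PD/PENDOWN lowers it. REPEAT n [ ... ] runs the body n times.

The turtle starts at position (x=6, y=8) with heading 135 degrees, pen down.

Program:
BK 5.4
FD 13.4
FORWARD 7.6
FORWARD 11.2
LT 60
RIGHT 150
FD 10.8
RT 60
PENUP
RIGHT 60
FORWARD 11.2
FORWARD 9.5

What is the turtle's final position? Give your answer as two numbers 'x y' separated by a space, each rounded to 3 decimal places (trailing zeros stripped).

Answer: 0.044 14.593

Derivation:
Executing turtle program step by step:
Start: pos=(6,8), heading=135, pen down
BK 5.4: (6,8) -> (9.818,4.182) [heading=135, draw]
FD 13.4: (9.818,4.182) -> (0.343,13.657) [heading=135, draw]
FD 7.6: (0.343,13.657) -> (-5.031,19.031) [heading=135, draw]
FD 11.2: (-5.031,19.031) -> (-12.95,26.95) [heading=135, draw]
LT 60: heading 135 -> 195
RT 150: heading 195 -> 45
FD 10.8: (-12.95,26.95) -> (-5.314,34.587) [heading=45, draw]
RT 60: heading 45 -> 345
PU: pen up
RT 60: heading 345 -> 285
FD 11.2: (-5.314,34.587) -> (-2.415,23.769) [heading=285, move]
FD 9.5: (-2.415,23.769) -> (0.044,14.593) [heading=285, move]
Final: pos=(0.044,14.593), heading=285, 5 segment(s) drawn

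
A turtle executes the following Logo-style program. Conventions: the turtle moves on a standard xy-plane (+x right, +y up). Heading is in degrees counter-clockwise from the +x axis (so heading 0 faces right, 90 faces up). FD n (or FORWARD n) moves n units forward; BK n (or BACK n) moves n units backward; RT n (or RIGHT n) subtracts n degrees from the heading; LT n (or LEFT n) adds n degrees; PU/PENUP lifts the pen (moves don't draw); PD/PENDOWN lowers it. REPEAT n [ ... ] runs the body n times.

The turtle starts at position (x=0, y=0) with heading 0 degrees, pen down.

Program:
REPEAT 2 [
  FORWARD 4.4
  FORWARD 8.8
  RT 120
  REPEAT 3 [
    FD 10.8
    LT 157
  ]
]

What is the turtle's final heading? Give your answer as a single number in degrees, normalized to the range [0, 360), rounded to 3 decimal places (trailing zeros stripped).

Answer: 342

Derivation:
Executing turtle program step by step:
Start: pos=(0,0), heading=0, pen down
REPEAT 2 [
  -- iteration 1/2 --
  FD 4.4: (0,0) -> (4.4,0) [heading=0, draw]
  FD 8.8: (4.4,0) -> (13.2,0) [heading=0, draw]
  RT 120: heading 0 -> 240
  REPEAT 3 [
    -- iteration 1/3 --
    FD 10.8: (13.2,0) -> (7.8,-9.353) [heading=240, draw]
    LT 157: heading 240 -> 37
    -- iteration 2/3 --
    FD 10.8: (7.8,-9.353) -> (16.425,-2.853) [heading=37, draw]
    LT 157: heading 37 -> 194
    -- iteration 3/3 --
    FD 10.8: (16.425,-2.853) -> (5.946,-5.466) [heading=194, draw]
    LT 157: heading 194 -> 351
  ]
  -- iteration 2/2 --
  FD 4.4: (5.946,-5.466) -> (10.292,-6.155) [heading=351, draw]
  FD 8.8: (10.292,-6.155) -> (18.984,-7.531) [heading=351, draw]
  RT 120: heading 351 -> 231
  REPEAT 3 [
    -- iteration 1/3 --
    FD 10.8: (18.984,-7.531) -> (12.187,-15.924) [heading=231, draw]
    LT 157: heading 231 -> 28
    -- iteration 2/3 --
    FD 10.8: (12.187,-15.924) -> (21.723,-10.854) [heading=28, draw]
    LT 157: heading 28 -> 185
    -- iteration 3/3 --
    FD 10.8: (21.723,-10.854) -> (10.964,-11.795) [heading=185, draw]
    LT 157: heading 185 -> 342
  ]
]
Final: pos=(10.964,-11.795), heading=342, 10 segment(s) drawn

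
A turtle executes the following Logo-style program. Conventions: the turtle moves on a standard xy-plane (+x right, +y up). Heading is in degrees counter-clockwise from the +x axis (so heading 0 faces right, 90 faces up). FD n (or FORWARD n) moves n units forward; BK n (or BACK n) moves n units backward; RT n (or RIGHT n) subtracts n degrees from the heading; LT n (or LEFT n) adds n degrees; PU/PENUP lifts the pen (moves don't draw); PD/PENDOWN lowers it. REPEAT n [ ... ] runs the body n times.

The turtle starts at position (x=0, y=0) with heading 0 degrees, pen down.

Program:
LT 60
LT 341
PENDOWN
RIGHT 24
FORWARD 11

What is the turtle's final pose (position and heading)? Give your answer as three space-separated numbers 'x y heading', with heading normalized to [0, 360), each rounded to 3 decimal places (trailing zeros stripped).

Executing turtle program step by step:
Start: pos=(0,0), heading=0, pen down
LT 60: heading 0 -> 60
LT 341: heading 60 -> 41
PD: pen down
RT 24: heading 41 -> 17
FD 11: (0,0) -> (10.519,3.216) [heading=17, draw]
Final: pos=(10.519,3.216), heading=17, 1 segment(s) drawn

Answer: 10.519 3.216 17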